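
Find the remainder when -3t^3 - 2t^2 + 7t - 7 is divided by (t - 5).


By the Remainder Theorem, the remainder equals p(5):
  -3*(5)^3 = -375
  -2*(5)^2 = -50
  7*(5)^1 = 35
  constant: -7
Sum: -375 - 50 + 35 - 7 = -397


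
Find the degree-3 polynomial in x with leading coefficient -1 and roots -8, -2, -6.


p(x) = -(x + 8)(x + 2)(x + 6)
Expand: -x^3 - 16x^2 - 76x - 96


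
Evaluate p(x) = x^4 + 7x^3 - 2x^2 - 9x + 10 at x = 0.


Using direct substitution:
  1 * (0)^4 = 0
  7 * (0)^3 = 0
  -2 * (0)^2 = 0
  -9 * (0)^1 = 0
  constant: 10
Sum = 0 + 0 + 0 + 0 + 10 = 10


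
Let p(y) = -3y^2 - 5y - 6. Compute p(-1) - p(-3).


p(-1) = -4
p(-3) = -18
p(-1) - p(-3) = -4 + 18 = 14


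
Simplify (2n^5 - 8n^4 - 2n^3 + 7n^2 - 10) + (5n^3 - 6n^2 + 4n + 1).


Align terms by degree and add:
  2n^5 - 8n^4 - 2n^3 + 7n^2 - 10
+ 5n^3 - 6n^2 + 4n + 1
= 2n^5 - 8n^4 + 3n^3 + n^2 + 4n - 9


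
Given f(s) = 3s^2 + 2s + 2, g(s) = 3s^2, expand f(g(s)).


Substitute g(s) into f:
f(g(s)) = 3*(3s^2)^2 + 2*(3s^2) + 2
(3s^2)^2 = 9s^4
Expand and combine: 27s^4 + 6s^2 + 2


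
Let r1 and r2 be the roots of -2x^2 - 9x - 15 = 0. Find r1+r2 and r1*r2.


For ax^2+bx+c=0: sum = -b/a, product = c/a.
a=-2, b=-9, c=-15
Sum = -(-9)/-2 = -9/2
Product = (-15)/-2 = 15/2


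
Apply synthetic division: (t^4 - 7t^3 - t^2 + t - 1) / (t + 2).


Synthetic division with c = -2. Coefficients: 1, -7, -1, 1, -1
Bring down 1.
  1 * -2 = -2; -2 - 7 = -9
  -9 * -2 = 18; 18 - 1 = 17
  17 * -2 = -34; -34 + 1 = -33
  -33 * -2 = 66; 66 - 1 = 65
Quotient: t^3 - 9t^2 + 17t - 33, Remainder: 65


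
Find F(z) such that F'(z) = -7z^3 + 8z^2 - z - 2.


Reverse power rule on each term:
  ∫ -7z^3 dz = -(7/4)z^4
  ∫ 8z^2 dz = (8/3)z^3
  ∫ -z dz = -(1/2)z^2
  ∫ -2 dz = -2z
F(z) = -(7/4)z^4 + (8/3)z^3 - (1/2)z^2 - 2z + C


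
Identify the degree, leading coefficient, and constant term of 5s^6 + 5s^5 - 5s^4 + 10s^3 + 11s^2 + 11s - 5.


Highest power of s is 6, with coefficient 5. Constant term is -5.
Degree = 6, leading coefficient = 5, constant term = -5


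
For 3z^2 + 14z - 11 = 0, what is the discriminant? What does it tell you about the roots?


D = b^2 - 4ac = (14)^2 - 4(3)(-11) = 196 + 132 = 328
Since D > 0: two distinct irrational roots


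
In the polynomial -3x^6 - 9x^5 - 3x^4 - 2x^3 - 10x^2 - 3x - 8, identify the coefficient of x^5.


Read off the coefficient of x^5: -9


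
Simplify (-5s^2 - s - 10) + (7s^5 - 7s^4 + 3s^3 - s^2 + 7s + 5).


Align terms by degree and add:
  -5s^2 - s - 10
+ 7s^5 - 7s^4 + 3s^3 - s^2 + 7s + 5
= 7s^5 - 7s^4 + 3s^3 - 6s^2 + 6s - 5


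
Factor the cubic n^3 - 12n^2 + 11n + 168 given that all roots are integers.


Try integer roots (divisors of 168). n=-3: p(-3)=0.
Divide out (n + 3): quotient is n^2 - 15n + 56.
Factor the quadratic: (n - 7)(n - 8)
Result: (n + 3)(n - 7)(n - 8)


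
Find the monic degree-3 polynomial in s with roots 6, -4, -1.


p(s) = (s - 6)(s + 4)(s + 1)
Expand: s^3 - s^2 - 26s - 24


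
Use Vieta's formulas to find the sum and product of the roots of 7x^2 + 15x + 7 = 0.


For ax^2+bx+c=0: sum = -b/a, product = c/a.
a=7, b=15, c=7
Sum = -(15)/7 = -15/7
Product = (7)/7 = 1


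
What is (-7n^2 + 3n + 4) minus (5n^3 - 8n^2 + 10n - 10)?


Distribute the minus sign:
  (-7n^2 + 3n + 4)
- (5n^3 - 8n^2 + 10n - 10)
Negate second polynomial: -5n^3 + 8n^2 - 10n + 10
Add: -5n^3 + n^2 - 7n + 14


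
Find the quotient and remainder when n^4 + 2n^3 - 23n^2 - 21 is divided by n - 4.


(n^4 + 2n^3 - 23n^2 - 21) / (n - 4)
Step 1: n^3 * (n - 4) = n^4 - 4n^3; subtract.
Step 2: 6n^2 * (n - 4) = 6n^3 - 24n^2; subtract.
Step 3: n * (n - 4) = n^2 - 4n; subtract.
Step 4: 4 * (n - 4) = 4n - 16; subtract.
Quotient: n^3 + 6n^2 + n + 4, Remainder: -5


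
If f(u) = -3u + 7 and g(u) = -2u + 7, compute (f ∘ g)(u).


Substitute g(u) into f:
f(g(u)) = -3*(-2u + 7) + 7
Expand and combine: 6u - 14


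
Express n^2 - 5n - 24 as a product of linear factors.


Roots satisfy r1 + r2 = -b/a = 5 and r1*r2 = c/a = -24.
So r1 = -3, r2 = 8.
n^2 - 5n - 24 = (n - r1)(n - r2) = (n + 3)(n - 8)


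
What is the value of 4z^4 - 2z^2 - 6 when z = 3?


Using direct substitution:
  4 * (3)^4 = 324
  0 * (3)^3 = 0
  -2 * (3)^2 = -18
  0 * (3)^1 = 0
  constant: -6
Sum = 324 + 0 - 18 + 0 - 6 = 300


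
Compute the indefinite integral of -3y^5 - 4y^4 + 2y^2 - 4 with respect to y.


Reverse power rule on each term:
  ∫ -3y^5 dy = -(1/2)y^6
  ∫ -4y^4 dy = -(4/5)y^5
  ∫ 2y^2 dy = (2/3)y^3
  ∫ -4 dy = -4y
F(y) = -(1/2)y^6 - (4/5)y^5 + (2/3)y^3 - 4y + C


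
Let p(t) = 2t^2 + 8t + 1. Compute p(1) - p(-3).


p(1) = 11
p(-3) = -5
p(1) - p(-3) = 11 + 5 = 16


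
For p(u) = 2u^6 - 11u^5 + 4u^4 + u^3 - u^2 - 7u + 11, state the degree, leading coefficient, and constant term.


Highest power of u is 6, with coefficient 2. Constant term is 11.
Degree = 6, leading coefficient = 2, constant term = 11


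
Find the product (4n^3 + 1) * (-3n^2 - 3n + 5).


Distribute each term of the first polynomial:
  (4n^3)(-3n^2 - 3n + 5) = -12n^5 - 12n^4 + 20n^3
  (1)(-3n^2 - 3n + 5) = -3n^2 - 3n + 5
Sum: -12n^5 - 12n^4 + 20n^3 - 3n^2 - 3n + 5


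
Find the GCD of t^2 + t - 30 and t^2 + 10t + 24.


Factor each:
  t^2 + t - 30 = (t + 6)(t - 5)
  t^2 + 10t + 24 = (t + 6)(t + 4)
Common monic factor: t + 6


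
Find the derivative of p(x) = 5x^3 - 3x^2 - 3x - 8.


Apply the power rule term by term:
  d/dx(5x^3) = 15x^2
  d/dx(-3x^2) = -6x
  d/dx(-3x) = -3
  d/dx(-8) = 0
p'(x) = 15x^2 - 6x - 3


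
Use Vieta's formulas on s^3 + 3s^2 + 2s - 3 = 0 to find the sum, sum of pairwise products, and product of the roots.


Monic cubic s^3+bs^2+cs+d=0: sum=-b, pairwise sum=c, product=-d.
b=3, c=2, d=-3
r1+r2+r3 = -3
r1r2+r1r3+r2r3 = 2
r1r2r3 = 3


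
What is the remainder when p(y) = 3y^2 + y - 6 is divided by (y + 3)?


By the Remainder Theorem, the remainder equals p(-3):
  3*(-3)^2 = 27
  1*(-3)^1 = -3
  constant: -6
Sum: 27 - 3 - 6 = 18


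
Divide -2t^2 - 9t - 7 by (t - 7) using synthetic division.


Synthetic division with c = 7. Coefficients: -2, -9, -7
Bring down -2.
  -2 * 7 = -14; -14 - 9 = -23
  -23 * 7 = -161; -161 - 7 = -168
Quotient: -2t - 23, Remainder: -168


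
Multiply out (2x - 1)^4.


Expand (2x - 1)^4 by repeated multiplication:
  (2x - 1)^2 = 4x^2 - 4x + 1
  (2x - 1)^3 = 8x^3 - 12x^2 + 6x - 1
= 16x^4 - 32x^3 + 24x^2 - 8x + 1


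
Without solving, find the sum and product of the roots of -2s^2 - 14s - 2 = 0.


For as^2+bs+c=0: sum = -b/a, product = c/a.
a=-2, b=-14, c=-2
Sum = -(-14)/-2 = -7
Product = (-2)/-2 = 1


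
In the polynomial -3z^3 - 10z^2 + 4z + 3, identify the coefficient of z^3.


Read off the coefficient of z^3: -3


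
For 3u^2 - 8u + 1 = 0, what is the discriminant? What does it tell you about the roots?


D = b^2 - 4ac = (-8)^2 - 4(3)(1) = 64 - 12 = 52
Since D > 0: two distinct irrational roots


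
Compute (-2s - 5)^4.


Expand (-2s - 5)^4 by repeated multiplication:
  (-2s - 5)^2 = 4s^2 + 20s + 25
  (-2s - 5)^3 = -8s^3 - 60s^2 - 150s - 125
= 16s^4 + 160s^3 + 600s^2 + 1000s + 625


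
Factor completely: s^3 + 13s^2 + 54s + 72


Try integer roots (divisors of 72). s=-6: p(-6)=0.
Divide out (s + 6): quotient is s^2 + 7s + 12.
Factor the quadratic: (s + 3)(s + 4)
Result: (s + 6)(s + 3)(s + 4)


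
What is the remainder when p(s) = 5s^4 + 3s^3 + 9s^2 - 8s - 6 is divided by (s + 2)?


By the Remainder Theorem, the remainder equals p(-2):
  5*(-2)^4 = 80
  3*(-2)^3 = -24
  9*(-2)^2 = 36
  -8*(-2)^1 = 16
  constant: -6
Sum: 80 - 24 + 36 + 16 - 6 = 102


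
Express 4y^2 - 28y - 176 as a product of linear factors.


Roots satisfy r1 + r2 = -b/a = 7 and r1*r2 = c/a = -44.
So r1 = -4, r2 = 11.
4y^2 - 28y - 176 = 4(y - r1)(y - r2) = 4(y + 4)(y - 11)


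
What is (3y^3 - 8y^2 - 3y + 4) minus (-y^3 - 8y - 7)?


Distribute the minus sign:
  (3y^3 - 8y^2 - 3y + 4)
- (-y^3 - 8y - 7)
Negate second polynomial: y^3 + 8y + 7
Add: 4y^3 - 8y^2 + 5y + 11


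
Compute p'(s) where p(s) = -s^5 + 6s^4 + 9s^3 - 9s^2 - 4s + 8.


Apply the power rule term by term:
  d/ds(-s^5) = -5s^4
  d/ds(6s^4) = 24s^3
  d/ds(9s^3) = 27s^2
  d/ds(-9s^2) = -18s
  d/ds(-4s) = -4
  d/ds(8) = 0
p'(s) = -5s^4 + 24s^3 + 27s^2 - 18s - 4


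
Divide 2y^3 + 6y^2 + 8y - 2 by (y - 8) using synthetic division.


Synthetic division with c = 8. Coefficients: 2, 6, 8, -2
Bring down 2.
  2 * 8 = 16; 16 + 6 = 22
  22 * 8 = 176; 176 + 8 = 184
  184 * 8 = 1472; 1472 - 2 = 1470
Quotient: 2y^2 + 22y + 184, Remainder: 1470


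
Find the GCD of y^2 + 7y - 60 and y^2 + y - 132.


Factor each:
  y^2 + 7y - 60 = (y + 12)(y - 5)
  y^2 + y - 132 = (y + 12)(y - 11)
Common monic factor: y + 12


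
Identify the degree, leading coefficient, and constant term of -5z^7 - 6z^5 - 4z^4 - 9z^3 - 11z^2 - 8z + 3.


Highest power of z is 7, with coefficient -5. Constant term is 3.
Degree = 7, leading coefficient = -5, constant term = 3


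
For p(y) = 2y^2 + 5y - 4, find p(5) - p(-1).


p(5) = 71
p(-1) = -7
p(5) - p(-1) = 71 + 7 = 78


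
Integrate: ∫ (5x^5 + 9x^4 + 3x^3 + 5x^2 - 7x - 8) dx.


Reverse power rule on each term:
  ∫ 5x^5 dx = (5/6)x^6
  ∫ 9x^4 dx = (9/5)x^5
  ∫ 3x^3 dx = (3/4)x^4
  ∫ 5x^2 dx = (5/3)x^3
  ∫ -7x dx = -(7/2)x^2
  ∫ -8 dx = -8x
F(x) = (5/6)x^6 + (9/5)x^5 + (3/4)x^4 + (5/3)x^3 - (7/2)x^2 - 8x + C


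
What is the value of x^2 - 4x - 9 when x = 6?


Using direct substitution:
  1 * (6)^2 = 36
  -4 * (6)^1 = -24
  constant: -9
Sum = 36 - 24 - 9 = 3


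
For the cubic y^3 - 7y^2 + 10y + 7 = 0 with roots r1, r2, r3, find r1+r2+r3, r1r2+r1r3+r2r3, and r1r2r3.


Monic cubic y^3+by^2+cy+d=0: sum=-b, pairwise sum=c, product=-d.
b=-7, c=10, d=7
r1+r2+r3 = 7
r1r2+r1r3+r2r3 = 10
r1r2r3 = -7


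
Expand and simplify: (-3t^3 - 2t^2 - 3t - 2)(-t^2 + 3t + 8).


Distribute each term of the first polynomial:
  (-3t^3)(-t^2 + 3t + 8) = 3t^5 - 9t^4 - 24t^3
  (-2t^2)(-t^2 + 3t + 8) = 2t^4 - 6t^3 - 16t^2
  (-3t)(-t^2 + 3t + 8) = 3t^3 - 9t^2 - 24t
  (-2)(-t^2 + 3t + 8) = 2t^2 - 6t - 16
Sum: 3t^5 - 7t^4 - 27t^3 - 23t^2 - 30t - 16


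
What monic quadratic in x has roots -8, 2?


p(x) = (x + 8)(x - 2)
Expand: x^2 + 6x - 16


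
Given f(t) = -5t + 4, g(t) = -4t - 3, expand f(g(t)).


Substitute g(t) into f:
f(g(t)) = -5*(-4t - 3) + 4
Expand and combine: 20t + 19


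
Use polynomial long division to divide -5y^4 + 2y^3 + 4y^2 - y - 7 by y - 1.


(-5y^4 + 2y^3 + 4y^2 - y - 7) / (y - 1)
Step 1: -5y^3 * (y - 1) = -5y^4 + 5y^3; subtract.
Step 2: -3y^2 * (y - 1) = -3y^3 + 3y^2; subtract.
Step 3: y * (y - 1) = y^2 - y; subtract.
Step 4: 0 * (y - 1) = 0; subtract.
Quotient: -5y^3 - 3y^2 + y, Remainder: -7


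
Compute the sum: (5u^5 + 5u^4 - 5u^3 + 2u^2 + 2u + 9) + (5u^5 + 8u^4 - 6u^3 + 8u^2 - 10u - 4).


Align terms by degree and add:
  5u^5 + 5u^4 - 5u^3 + 2u^2 + 2u + 9
+ 5u^5 + 8u^4 - 6u^3 + 8u^2 - 10u - 4
= 10u^5 + 13u^4 - 11u^3 + 10u^2 - 8u + 5


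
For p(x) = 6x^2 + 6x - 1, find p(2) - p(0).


p(2) = 35
p(0) = -1
p(2) - p(0) = 35 + 1 = 36


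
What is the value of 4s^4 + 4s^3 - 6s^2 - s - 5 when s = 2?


Using direct substitution:
  4 * (2)^4 = 64
  4 * (2)^3 = 32
  -6 * (2)^2 = -24
  -1 * (2)^1 = -2
  constant: -5
Sum = 64 + 32 - 24 - 2 - 5 = 65


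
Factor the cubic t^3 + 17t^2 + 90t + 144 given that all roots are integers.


Try integer roots (divisors of 144). t=-8: p(-8)=0.
Divide out (t + 8): quotient is t^2 + 9t + 18.
Factor the quadratic: (t + 3)(t + 6)
Result: (t + 8)(t + 3)(t + 6)


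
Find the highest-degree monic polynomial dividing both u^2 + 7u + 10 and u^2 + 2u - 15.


Factor each:
  u^2 + 7u + 10 = (u + 5)(u + 2)
  u^2 + 2u - 15 = (u + 5)(u - 3)
Common monic factor: u + 5


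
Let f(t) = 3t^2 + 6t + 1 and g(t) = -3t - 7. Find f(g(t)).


Substitute g(t) into f:
f(g(t)) = 3*(-3t - 7)^2 + 6*(-3t - 7) + 1
(-3t - 7)^2 = 9t^2 + 42t + 49
Expand and combine: 27t^2 + 108t + 106


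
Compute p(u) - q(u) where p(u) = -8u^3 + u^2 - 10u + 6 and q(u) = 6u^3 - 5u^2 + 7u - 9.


Distribute the minus sign:
  (-8u^3 + u^2 - 10u + 6)
- (6u^3 - 5u^2 + 7u - 9)
Negate second polynomial: -6u^3 + 5u^2 - 7u + 9
Add: -14u^3 + 6u^2 - 17u + 15


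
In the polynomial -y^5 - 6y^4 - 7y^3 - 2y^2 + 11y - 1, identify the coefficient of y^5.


Read off the coefficient of y^5: -1


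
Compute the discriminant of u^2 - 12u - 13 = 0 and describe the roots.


D = b^2 - 4ac = (-12)^2 - 4(1)(-13) = 144 + 52 = 196
Since D > 0: two distinct rational roots


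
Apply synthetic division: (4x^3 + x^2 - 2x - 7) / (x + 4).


Synthetic division with c = -4. Coefficients: 4, 1, -2, -7
Bring down 4.
  4 * -4 = -16; -16 + 1 = -15
  -15 * -4 = 60; 60 - 2 = 58
  58 * -4 = -232; -232 - 7 = -239
Quotient: 4x^2 - 15x + 58, Remainder: -239


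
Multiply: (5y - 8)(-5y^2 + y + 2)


Distribute each term of the first polynomial:
  (5y)(-5y^2 + y + 2) = -25y^3 + 5y^2 + 10y
  (-8)(-5y^2 + y + 2) = 40y^2 - 8y - 16
Sum: -25y^3 + 45y^2 + 2y - 16


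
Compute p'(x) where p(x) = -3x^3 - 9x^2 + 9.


Apply the power rule term by term:
  d/dx(-3x^3) = -9x^2
  d/dx(-9x^2) = -18x
  d/dx(9) = 0
p'(x) = -9x^2 - 18x


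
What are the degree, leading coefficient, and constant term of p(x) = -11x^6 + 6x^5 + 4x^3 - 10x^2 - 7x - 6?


Highest power of x is 6, with coefficient -11. Constant term is -6.
Degree = 6, leading coefficient = -11, constant term = -6


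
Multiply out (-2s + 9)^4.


Expand (-2s + 9)^4 by repeated multiplication:
  (-2s + 9)^2 = 4s^2 - 36s + 81
  (-2s + 9)^3 = -8s^3 + 108s^2 - 486s + 729
= 16s^4 - 288s^3 + 1944s^2 - 5832s + 6561


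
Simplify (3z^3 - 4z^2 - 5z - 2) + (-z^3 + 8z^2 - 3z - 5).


Align terms by degree and add:
  3z^3 - 4z^2 - 5z - 2
  -z^3 + 8z^2 - 3z - 5
= 2z^3 + 4z^2 - 8z - 7


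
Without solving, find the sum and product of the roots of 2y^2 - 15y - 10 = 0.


For ay^2+by+c=0: sum = -b/a, product = c/a.
a=2, b=-15, c=-10
Sum = -(-15)/2 = 15/2
Product = (-10)/2 = -5


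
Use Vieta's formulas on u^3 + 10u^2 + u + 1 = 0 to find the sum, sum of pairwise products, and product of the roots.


Monic cubic u^3+bu^2+cu+d=0: sum=-b, pairwise sum=c, product=-d.
b=10, c=1, d=1
r1+r2+r3 = -10
r1r2+r1r3+r2r3 = 1
r1r2r3 = -1


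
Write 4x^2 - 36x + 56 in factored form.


Roots satisfy r1 + r2 = -b/a = 9 and r1*r2 = c/a = 14.
So r1 = 7, r2 = 2.
4x^2 - 36x + 56 = 4(x - r1)(x - r2) = 4(x - 7)(x - 2)


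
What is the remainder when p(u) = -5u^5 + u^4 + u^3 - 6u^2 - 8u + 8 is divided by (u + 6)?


By the Remainder Theorem, the remainder equals p(-6):
  -5*(-6)^5 = 38880
  1*(-6)^4 = 1296
  1*(-6)^3 = -216
  -6*(-6)^2 = -216
  -8*(-6)^1 = 48
  constant: 8
Sum: 38880 + 1296 - 216 - 216 + 48 + 8 = 39800


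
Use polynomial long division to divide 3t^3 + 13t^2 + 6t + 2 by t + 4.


(3t^3 + 13t^2 + 6t + 2) / (t + 4)
Step 1: 3t^2 * (t + 4) = 3t^3 + 12t^2; subtract.
Step 2: t * (t + 4) = t^2 + 4t; subtract.
Step 3: 2 * (t + 4) = 2t + 8; subtract.
Quotient: 3t^2 + t + 2, Remainder: -6


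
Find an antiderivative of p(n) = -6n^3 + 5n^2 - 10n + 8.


Reverse power rule on each term:
  ∫ -6n^3 dn = -(3/2)n^4
  ∫ 5n^2 dn = (5/3)n^3
  ∫ -10n dn = -5n^2
  ∫ 8 dn = 8n
F(n) = -(3/2)n^4 + (5/3)n^3 - 5n^2 + 8n + C


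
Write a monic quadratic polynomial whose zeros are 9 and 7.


p(z) = (z - 9)(z - 7)
Expand: z^2 - 16z + 63


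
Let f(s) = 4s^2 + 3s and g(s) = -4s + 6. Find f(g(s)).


Substitute g(s) into f:
f(g(s)) = 4*(-4s + 6)^2 + 3*(-4s + 6)
(-4s + 6)^2 = 16s^2 - 48s + 36
Expand and combine: 64s^2 - 204s + 162


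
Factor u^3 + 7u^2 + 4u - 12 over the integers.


Try integer roots (divisors of -12). u=1: p(1)=0.
Divide out (u - 1): quotient is u^2 + 8u + 12.
Factor the quadratic: (u + 2)(u + 6)
Result: (u - 1)(u + 2)(u + 6)


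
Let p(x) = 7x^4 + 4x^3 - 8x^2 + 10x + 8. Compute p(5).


Using direct substitution:
  7 * (5)^4 = 4375
  4 * (5)^3 = 500
  -8 * (5)^2 = -200
  10 * (5)^1 = 50
  constant: 8
Sum = 4375 + 500 - 200 + 50 + 8 = 4733


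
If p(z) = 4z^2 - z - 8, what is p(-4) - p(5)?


p(-4) = 60
p(5) = 87
p(-4) - p(5) = 60 - 87 = -27


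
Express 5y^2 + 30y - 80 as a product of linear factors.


Roots satisfy r1 + r2 = -b/a = -6 and r1*r2 = c/a = -16.
So r1 = 2, r2 = -8.
5y^2 + 30y - 80 = 5(y - r1)(y - r2) = 5(y - 2)(y + 8)


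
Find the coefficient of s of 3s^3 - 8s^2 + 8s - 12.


Read off the coefficient of s: 8


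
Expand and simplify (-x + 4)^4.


Expand (-x + 4)^4 by repeated multiplication:
  (-x + 4)^2 = x^2 - 8x + 16
  (-x + 4)^3 = -x^3 + 12x^2 - 48x + 64
= x^4 - 16x^3 + 96x^2 - 256x + 256


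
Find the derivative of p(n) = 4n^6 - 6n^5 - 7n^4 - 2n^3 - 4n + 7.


Apply the power rule term by term:
  d/dn(4n^6) = 24n^5
  d/dn(-6n^5) = -30n^4
  d/dn(-7n^4) = -28n^3
  d/dn(-2n^3) = -6n^2
  d/dn(-4n) = -4
  d/dn(7) = 0
p'(n) = 24n^5 - 30n^4 - 28n^3 - 6n^2 - 4


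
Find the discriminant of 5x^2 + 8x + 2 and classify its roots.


D = b^2 - 4ac = (8)^2 - 4(5)(2) = 64 - 40 = 24
Since D > 0: two distinct irrational roots


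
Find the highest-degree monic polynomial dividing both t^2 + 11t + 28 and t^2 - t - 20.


Factor each:
  t^2 + 11t + 28 = (t + 4)(t + 7)
  t^2 - t - 20 = (t + 4)(t - 5)
Common monic factor: t + 4


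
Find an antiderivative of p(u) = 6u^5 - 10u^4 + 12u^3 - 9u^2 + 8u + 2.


Reverse power rule on each term:
  ∫ 6u^5 du = u^6
  ∫ -10u^4 du = -2u^5
  ∫ 12u^3 du = 3u^4
  ∫ -9u^2 du = -3u^3
  ∫ 8u du = 4u^2
  ∫ 2 du = 2u
F(u) = u^6 - 2u^5 + 3u^4 - 3u^3 + 4u^2 + 2u + C


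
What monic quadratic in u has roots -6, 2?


p(u) = (u + 6)(u - 2)
Expand: u^2 + 4u - 12


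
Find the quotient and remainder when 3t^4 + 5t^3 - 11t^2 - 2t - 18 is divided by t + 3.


(3t^4 + 5t^3 - 11t^2 - 2t - 18) / (t + 3)
Step 1: 3t^3 * (t + 3) = 3t^4 + 9t^3; subtract.
Step 2: -4t^2 * (t + 3) = -4t^3 - 12t^2; subtract.
Step 3: t * (t + 3) = t^2 + 3t; subtract.
Step 4: -5 * (t + 3) = -5t - 15; subtract.
Quotient: 3t^3 - 4t^2 + t - 5, Remainder: -3


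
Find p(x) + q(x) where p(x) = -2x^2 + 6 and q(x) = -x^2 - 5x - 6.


Align terms by degree and add:
  -2x^2 + 6
  -x^2 - 5x - 6
= -3x^2 - 5x


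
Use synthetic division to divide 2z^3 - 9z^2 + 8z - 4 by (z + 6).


Synthetic division with c = -6. Coefficients: 2, -9, 8, -4
Bring down 2.
  2 * -6 = -12; -12 - 9 = -21
  -21 * -6 = 126; 126 + 8 = 134
  134 * -6 = -804; -804 - 4 = -808
Quotient: 2z^2 - 21z + 134, Remainder: -808


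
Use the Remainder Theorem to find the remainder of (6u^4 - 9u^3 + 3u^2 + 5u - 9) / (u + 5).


By the Remainder Theorem, the remainder equals p(-5):
  6*(-5)^4 = 3750
  -9*(-5)^3 = 1125
  3*(-5)^2 = 75
  5*(-5)^1 = -25
  constant: -9
Sum: 3750 + 1125 + 75 - 25 - 9 = 4916


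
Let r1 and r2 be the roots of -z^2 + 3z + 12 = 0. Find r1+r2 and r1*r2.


For az^2+bz+c=0: sum = -b/a, product = c/a.
a=-1, b=3, c=12
Sum = -(3)/-1 = 3
Product = (12)/-1 = -12


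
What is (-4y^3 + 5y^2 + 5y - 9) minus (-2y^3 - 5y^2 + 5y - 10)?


Distribute the minus sign:
  (-4y^3 + 5y^2 + 5y - 9)
- (-2y^3 - 5y^2 + 5y - 10)
Negate second polynomial: 2y^3 + 5y^2 - 5y + 10
Add: -2y^3 + 10y^2 + 1


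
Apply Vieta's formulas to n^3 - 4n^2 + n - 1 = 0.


Monic cubic n^3+bn^2+cn+d=0: sum=-b, pairwise sum=c, product=-d.
b=-4, c=1, d=-1
r1+r2+r3 = 4
r1r2+r1r3+r2r3 = 1
r1r2r3 = 1


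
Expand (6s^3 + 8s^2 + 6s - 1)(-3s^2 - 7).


Distribute each term of the first polynomial:
  (6s^3)(-3s^2 - 7) = -18s^5 - 42s^3
  (8s^2)(-3s^2 - 7) = -24s^4 - 56s^2
  (6s)(-3s^2 - 7) = -18s^3 - 42s
  (-1)(-3s^2 - 7) = 3s^2 + 7
Sum: -18s^5 - 24s^4 - 60s^3 - 53s^2 - 42s + 7


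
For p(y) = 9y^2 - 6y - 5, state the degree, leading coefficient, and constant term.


Highest power of y is 2, with coefficient 9. Constant term is -5.
Degree = 2, leading coefficient = 9, constant term = -5


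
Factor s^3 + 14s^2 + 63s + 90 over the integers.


Try integer roots (divisors of 90). s=-6: p(-6)=0.
Divide out (s + 6): quotient is s^2 + 8s + 15.
Factor the quadratic: (s + 3)(s + 5)
Result: (s + 6)(s + 3)(s + 5)


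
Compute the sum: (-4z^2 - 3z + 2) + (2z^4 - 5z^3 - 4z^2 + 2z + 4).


Align terms by degree and add:
  -4z^2 - 3z + 2
+ 2z^4 - 5z^3 - 4z^2 + 2z + 4
= 2z^4 - 5z^3 - 8z^2 - z + 6


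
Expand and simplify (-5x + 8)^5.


Expand (-5x + 8)^5 by repeated multiplication:
  (-5x + 8)^2 = 25x^2 - 80x + 64
  (-5x + 8)^3 = -125x^3 + 600x^2 - 960x + 512
  (-5x + 8)^4 = 625x^4 - 4000x^3 + 9600x^2 - 10240x + 4096
= -3125x^5 + 25000x^4 - 80000x^3 + 128000x^2 - 102400x + 32768


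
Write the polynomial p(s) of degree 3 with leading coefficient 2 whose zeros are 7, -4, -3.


p(s) = 2(s - 7)(s + 4)(s + 3)
Expand: 2s^3 - 74s - 168


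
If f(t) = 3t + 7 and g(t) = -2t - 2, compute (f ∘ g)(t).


Substitute g(t) into f:
f(g(t)) = 3*(-2t - 2) + 7
Expand and combine: -6t + 1


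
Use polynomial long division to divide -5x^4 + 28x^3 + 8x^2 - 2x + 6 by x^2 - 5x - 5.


(-5x^4 + 28x^3 + 8x^2 - 2x + 6) / (x^2 - 5x - 5)
Step 1: -5x^2 * (x^2 - 5x - 5) = -5x^4 + 25x^3 + 25x^2; subtract.
Step 2: 3x * (x^2 - 5x - 5) = 3x^3 - 15x^2 - 15x; subtract.
Step 3: -2 * (x^2 - 5x - 5) = -2x^2 + 10x + 10; subtract.
Quotient: -5x^2 + 3x - 2, Remainder: 3x - 4


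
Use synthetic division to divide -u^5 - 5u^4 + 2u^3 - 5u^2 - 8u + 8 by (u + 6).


Synthetic division with c = -6. Coefficients: -1, -5, 2, -5, -8, 8
Bring down -1.
  -1 * -6 = 6; 6 - 5 = 1
  1 * -6 = -6; -6 + 2 = -4
  -4 * -6 = 24; 24 - 5 = 19
  19 * -6 = -114; -114 - 8 = -122
  -122 * -6 = 732; 732 + 8 = 740
Quotient: -u^4 + u^3 - 4u^2 + 19u - 122, Remainder: 740


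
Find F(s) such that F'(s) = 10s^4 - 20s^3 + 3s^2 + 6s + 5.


Reverse power rule on each term:
  ∫ 10s^4 ds = 2s^5
  ∫ -20s^3 ds = -5s^4
  ∫ 3s^2 ds = s^3
  ∫ 6s ds = 3s^2
  ∫ 5 ds = 5s
F(s) = 2s^5 - 5s^4 + s^3 + 3s^2 + 5s + C


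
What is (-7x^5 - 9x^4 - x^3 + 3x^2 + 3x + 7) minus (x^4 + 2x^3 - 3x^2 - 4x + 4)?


Distribute the minus sign:
  (-7x^5 - 9x^4 - x^3 + 3x^2 + 3x + 7)
- (x^4 + 2x^3 - 3x^2 - 4x + 4)
Negate second polynomial: -x^4 - 2x^3 + 3x^2 + 4x - 4
Add: -7x^5 - 10x^4 - 3x^3 + 6x^2 + 7x + 3


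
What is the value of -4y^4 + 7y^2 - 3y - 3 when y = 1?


Using direct substitution:
  -4 * (1)^4 = -4
  0 * (1)^3 = 0
  7 * (1)^2 = 7
  -3 * (1)^1 = -3
  constant: -3
Sum = -4 + 0 + 7 - 3 - 3 = -3


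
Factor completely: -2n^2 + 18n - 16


Roots satisfy r1 + r2 = -b/a = 9 and r1*r2 = c/a = 8.
So r1 = 1, r2 = 8.
-2n^2 + 18n - 16 = -2(n - r1)(n - r2) = -2(n - 1)(n - 8)


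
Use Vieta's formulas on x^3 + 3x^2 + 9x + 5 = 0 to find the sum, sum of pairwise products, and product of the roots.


Monic cubic x^3+bx^2+cx+d=0: sum=-b, pairwise sum=c, product=-d.
b=3, c=9, d=5
r1+r2+r3 = -3
r1r2+r1r3+r2r3 = 9
r1r2r3 = -5


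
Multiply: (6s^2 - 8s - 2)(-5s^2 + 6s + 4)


Distribute each term of the first polynomial:
  (6s^2)(-5s^2 + 6s + 4) = -30s^4 + 36s^3 + 24s^2
  (-8s)(-5s^2 + 6s + 4) = 40s^3 - 48s^2 - 32s
  (-2)(-5s^2 + 6s + 4) = 10s^2 - 12s - 8
Sum: -30s^4 + 76s^3 - 14s^2 - 44s - 8


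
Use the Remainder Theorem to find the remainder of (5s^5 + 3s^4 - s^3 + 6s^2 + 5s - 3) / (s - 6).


By the Remainder Theorem, the remainder equals p(6):
  5*(6)^5 = 38880
  3*(6)^4 = 3888
  -1*(6)^3 = -216
  6*(6)^2 = 216
  5*(6)^1 = 30
  constant: -3
Sum: 38880 + 3888 - 216 + 216 + 30 - 3 = 42795


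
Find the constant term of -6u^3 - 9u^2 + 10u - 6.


Read off the constant term: -6


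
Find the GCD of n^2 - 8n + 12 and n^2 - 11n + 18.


Factor each:
  n^2 - 8n + 12 = (n - 2)(n - 6)
  n^2 - 11n + 18 = (n - 2)(n - 9)
Common monic factor: n - 2


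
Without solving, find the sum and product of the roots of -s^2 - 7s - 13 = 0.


For as^2+bs+c=0: sum = -b/a, product = c/a.
a=-1, b=-7, c=-13
Sum = -(-7)/-1 = -7
Product = (-13)/-1 = 13


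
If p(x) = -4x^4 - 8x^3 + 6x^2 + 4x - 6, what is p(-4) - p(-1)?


p(-4) = -438
p(-1) = 0
p(-4) - p(-1) = -438 = -438


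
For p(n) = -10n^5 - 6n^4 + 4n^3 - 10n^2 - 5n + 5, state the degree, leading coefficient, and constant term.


Highest power of n is 5, with coefficient -10. Constant term is 5.
Degree = 5, leading coefficient = -10, constant term = 5


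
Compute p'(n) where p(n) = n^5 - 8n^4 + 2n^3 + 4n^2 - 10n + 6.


Apply the power rule term by term:
  d/dn(n^5) = 5n^4
  d/dn(-8n^4) = -32n^3
  d/dn(2n^3) = 6n^2
  d/dn(4n^2) = 8n
  d/dn(-10n) = -10
  d/dn(6) = 0
p'(n) = 5n^4 - 32n^3 + 6n^2 + 8n - 10


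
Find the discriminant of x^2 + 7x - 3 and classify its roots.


D = b^2 - 4ac = (7)^2 - 4(1)(-3) = 49 + 12 = 61
Since D > 0: two distinct irrational roots


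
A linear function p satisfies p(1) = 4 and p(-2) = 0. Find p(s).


p(s) = ms + b. Using p(1)=4, p(-2)=0:
m = (4)/(1 + 2) = 4/3 = 4/3
b = 4 - m*(1) = 4 - 4/3 = 8/3
p(s) = (4/3)s + (8/3)


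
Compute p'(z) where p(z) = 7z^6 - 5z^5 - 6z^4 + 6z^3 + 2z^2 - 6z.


Apply the power rule term by term:
  d/dz(7z^6) = 42z^5
  d/dz(-5z^5) = -25z^4
  d/dz(-6z^4) = -24z^3
  d/dz(6z^3) = 18z^2
  d/dz(2z^2) = 4z
  d/dz(-6z) = -6
p'(z) = 42z^5 - 25z^4 - 24z^3 + 18z^2 + 4z - 6


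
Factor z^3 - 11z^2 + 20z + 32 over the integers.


Try integer roots (divisors of 32). z=4: p(4)=0.
Divide out (z - 4): quotient is z^2 - 7z - 8.
Factor the quadratic: (z + 1)(z - 8)
Result: (z - 4)(z + 1)(z - 8)


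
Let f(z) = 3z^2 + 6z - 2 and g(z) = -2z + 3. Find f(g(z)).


Substitute g(z) into f:
f(g(z)) = 3*(-2z + 3)^2 + 6*(-2z + 3) + (-2)
(-2z + 3)^2 = 4z^2 - 12z + 9
Expand and combine: 12z^2 - 48z + 43


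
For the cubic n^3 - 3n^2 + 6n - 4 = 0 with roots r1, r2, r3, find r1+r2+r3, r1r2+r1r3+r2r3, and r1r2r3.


Monic cubic n^3+bn^2+cn+d=0: sum=-b, pairwise sum=c, product=-d.
b=-3, c=6, d=-4
r1+r2+r3 = 3
r1r2+r1r3+r2r3 = 6
r1r2r3 = 4


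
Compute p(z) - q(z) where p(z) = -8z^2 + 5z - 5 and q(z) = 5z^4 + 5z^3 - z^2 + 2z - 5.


Distribute the minus sign:
  (-8z^2 + 5z - 5)
- (5z^4 + 5z^3 - z^2 + 2z - 5)
Negate second polynomial: -5z^4 - 5z^3 + z^2 - 2z + 5
Add: -5z^4 - 5z^3 - 7z^2 + 3z


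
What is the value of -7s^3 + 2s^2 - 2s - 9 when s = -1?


Using direct substitution:
  -7 * (-1)^3 = 7
  2 * (-1)^2 = 2
  -2 * (-1)^1 = 2
  constant: -9
Sum = 7 + 2 + 2 - 9 = 2


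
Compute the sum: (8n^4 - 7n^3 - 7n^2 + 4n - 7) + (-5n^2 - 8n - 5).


Align terms by degree and add:
  8n^4 - 7n^3 - 7n^2 + 4n - 7
  -5n^2 - 8n - 5
= 8n^4 - 7n^3 - 12n^2 - 4n - 12


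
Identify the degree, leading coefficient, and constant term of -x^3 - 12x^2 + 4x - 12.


Highest power of x is 3, with coefficient -1. Constant term is -12.
Degree = 3, leading coefficient = -1, constant term = -12


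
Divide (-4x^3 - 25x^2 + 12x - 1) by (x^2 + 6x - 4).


(-4x^3 - 25x^2 + 12x - 1) / (x^2 + 6x - 4)
Step 1: -4x * (x^2 + 6x - 4) = -4x^3 - 24x^2 + 16x; subtract.
Step 2: -1 * (x^2 + 6x - 4) = -x^2 - 6x + 4; subtract.
Quotient: -4x - 1, Remainder: 2x - 5


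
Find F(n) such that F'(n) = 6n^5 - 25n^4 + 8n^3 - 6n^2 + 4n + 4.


Reverse power rule on each term:
  ∫ 6n^5 dn = n^6
  ∫ -25n^4 dn = -5n^5
  ∫ 8n^3 dn = 2n^4
  ∫ -6n^2 dn = -2n^3
  ∫ 4n dn = 2n^2
  ∫ 4 dn = 4n
F(n) = n^6 - 5n^5 + 2n^4 - 2n^3 + 2n^2 + 4n + C


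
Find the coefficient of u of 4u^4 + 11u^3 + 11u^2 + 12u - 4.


Read off the coefficient of u: 12


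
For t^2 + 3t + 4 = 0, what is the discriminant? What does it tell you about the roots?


D = b^2 - 4ac = (3)^2 - 4(1)(4) = 9 - 16 = -7
Since D < 0: two complex conjugate roots (no real roots)


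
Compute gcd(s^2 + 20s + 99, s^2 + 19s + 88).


Factor each:
  s^2 + 20s + 99 = (s + 11)(s + 9)
  s^2 + 19s + 88 = (s + 11)(s + 8)
Common monic factor: s + 11


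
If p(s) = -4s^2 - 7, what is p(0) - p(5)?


p(0) = -7
p(5) = -107
p(0) - p(5) = -7 + 107 = 100


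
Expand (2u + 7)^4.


Expand (2u + 7)^4 by repeated multiplication:
  (2u + 7)^2 = 4u^2 + 28u + 49
  (2u + 7)^3 = 8u^3 + 84u^2 + 294u + 343
= 16u^4 + 224u^3 + 1176u^2 + 2744u + 2401


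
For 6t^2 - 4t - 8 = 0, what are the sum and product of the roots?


For at^2+bt+c=0: sum = -b/a, product = c/a.
a=6, b=-4, c=-8
Sum = -(-4)/6 = 2/3
Product = (-8)/6 = -4/3


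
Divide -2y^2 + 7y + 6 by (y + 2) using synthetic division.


Synthetic division with c = -2. Coefficients: -2, 7, 6
Bring down -2.
  -2 * -2 = 4; 4 + 7 = 11
  11 * -2 = -22; -22 + 6 = -16
Quotient: -2y + 11, Remainder: -16


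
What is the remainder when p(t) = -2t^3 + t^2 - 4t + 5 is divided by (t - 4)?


By the Remainder Theorem, the remainder equals p(4):
  -2*(4)^3 = -128
  1*(4)^2 = 16
  -4*(4)^1 = -16
  constant: 5
Sum: -128 + 16 - 16 + 5 = -123


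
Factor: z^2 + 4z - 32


Roots satisfy r1 + r2 = -b/a = -4 and r1*r2 = c/a = -32.
So r1 = -8, r2 = 4.
z^2 + 4z - 32 = (z - r1)(z - r2) = (z + 8)(z - 4)


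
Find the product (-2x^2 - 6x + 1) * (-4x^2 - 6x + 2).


Distribute each term of the first polynomial:
  (-2x^2)(-4x^2 - 6x + 2) = 8x^4 + 12x^3 - 4x^2
  (-6x)(-4x^2 - 6x + 2) = 24x^3 + 36x^2 - 12x
  (1)(-4x^2 - 6x + 2) = -4x^2 - 6x + 2
Sum: 8x^4 + 36x^3 + 28x^2 - 18x + 2


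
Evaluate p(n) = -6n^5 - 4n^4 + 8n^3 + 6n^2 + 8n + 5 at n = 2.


Using direct substitution:
  -6 * (2)^5 = -192
  -4 * (2)^4 = -64
  8 * (2)^3 = 64
  6 * (2)^2 = 24
  8 * (2)^1 = 16
  constant: 5
Sum = -192 - 64 + 64 + 24 + 16 + 5 = -147


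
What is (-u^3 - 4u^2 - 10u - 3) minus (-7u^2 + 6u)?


Distribute the minus sign:
  (-u^3 - 4u^2 - 10u - 3)
- (-7u^2 + 6u)
Negate second polynomial: 7u^2 - 6u
Add: -u^3 + 3u^2 - 16u - 3


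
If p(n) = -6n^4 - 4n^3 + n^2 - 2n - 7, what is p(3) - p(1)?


p(3) = -598
p(1) = -18
p(3) - p(1) = -598 + 18 = -580


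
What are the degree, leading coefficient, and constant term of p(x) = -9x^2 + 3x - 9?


Highest power of x is 2, with coefficient -9. Constant term is -9.
Degree = 2, leading coefficient = -9, constant term = -9


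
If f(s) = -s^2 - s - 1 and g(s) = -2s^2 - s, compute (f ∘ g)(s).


Substitute g(s) into f:
f(g(s)) = -1*(-2s^2 - s)^2 + (-1)*(-2s^2 - s) + (-1)
(-2s^2 - s)^2 = 4s^4 + 4s^3 + s^2
Expand and combine: -4s^4 - 4s^3 + s^2 + s - 1


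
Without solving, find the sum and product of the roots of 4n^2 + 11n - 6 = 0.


For an^2+bn+c=0: sum = -b/a, product = c/a.
a=4, b=11, c=-6
Sum = -(11)/4 = -11/4
Product = (-6)/4 = -3/2


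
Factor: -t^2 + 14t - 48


Roots satisfy r1 + r2 = -b/a = 14 and r1*r2 = c/a = 48.
So r1 = 8, r2 = 6.
-t^2 + 14t - 48 = -(t - r1)(t - r2) = -(t - 8)(t - 6)


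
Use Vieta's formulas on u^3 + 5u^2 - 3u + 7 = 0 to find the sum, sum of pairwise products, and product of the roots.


Monic cubic u^3+bu^2+cu+d=0: sum=-b, pairwise sum=c, product=-d.
b=5, c=-3, d=7
r1+r2+r3 = -5
r1r2+r1r3+r2r3 = -3
r1r2r3 = -7


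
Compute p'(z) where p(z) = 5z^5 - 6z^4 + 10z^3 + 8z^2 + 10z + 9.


Apply the power rule term by term:
  d/dz(5z^5) = 25z^4
  d/dz(-6z^4) = -24z^3
  d/dz(10z^3) = 30z^2
  d/dz(8z^2) = 16z
  d/dz(10z) = 10
  d/dz(9) = 0
p'(z) = 25z^4 - 24z^3 + 30z^2 + 16z + 10


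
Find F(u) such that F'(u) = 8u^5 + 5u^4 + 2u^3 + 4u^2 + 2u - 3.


Reverse power rule on each term:
  ∫ 8u^5 du = (4/3)u^6
  ∫ 5u^4 du = u^5
  ∫ 2u^3 du = (1/2)u^4
  ∫ 4u^2 du = (4/3)u^3
  ∫ 2u du = u^2
  ∫ -3 du = -3u
F(u) = (4/3)u^6 + u^5 + (1/2)u^4 + (4/3)u^3 + u^2 - 3u + C


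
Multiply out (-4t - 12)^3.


Expand (-4t - 12)^3 by repeated multiplication:
  (-4t - 12)^2 = 16t^2 + 96t + 144
= -64t^3 - 576t^2 - 1728t - 1728


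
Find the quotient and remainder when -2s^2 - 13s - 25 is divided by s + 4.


(-2s^2 - 13s - 25) / (s + 4)
Step 1: -2s * (s + 4) = -2s^2 - 8s; subtract.
Step 2: -5 * (s + 4) = -5s - 20; subtract.
Quotient: -2s - 5, Remainder: -5


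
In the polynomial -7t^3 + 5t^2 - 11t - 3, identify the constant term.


Read off the constant term: -3


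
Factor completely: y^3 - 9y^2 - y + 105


Try integer roots (divisors of 105). y=7: p(7)=0.
Divide out (y - 7): quotient is y^2 - 2y - 15.
Factor the quadratic: (y - 5)(y + 3)
Result: (y - 7)(y - 5)(y + 3)


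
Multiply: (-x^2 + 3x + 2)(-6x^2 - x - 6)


Distribute each term of the first polynomial:
  (-x^2)(-6x^2 - x - 6) = 6x^4 + x^3 + 6x^2
  (3x)(-6x^2 - x - 6) = -18x^3 - 3x^2 - 18x
  (2)(-6x^2 - x - 6) = -12x^2 - 2x - 12
Sum: 6x^4 - 17x^3 - 9x^2 - 20x - 12


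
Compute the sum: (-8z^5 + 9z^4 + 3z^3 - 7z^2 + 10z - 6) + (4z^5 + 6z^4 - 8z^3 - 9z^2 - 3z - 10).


Align terms by degree and add:
  -8z^5 + 9z^4 + 3z^3 - 7z^2 + 10z - 6
+ 4z^5 + 6z^4 - 8z^3 - 9z^2 - 3z - 10
= -4z^5 + 15z^4 - 5z^3 - 16z^2 + 7z - 16


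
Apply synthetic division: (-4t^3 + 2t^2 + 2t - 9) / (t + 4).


Synthetic division with c = -4. Coefficients: -4, 2, 2, -9
Bring down -4.
  -4 * -4 = 16; 16 + 2 = 18
  18 * -4 = -72; -72 + 2 = -70
  -70 * -4 = 280; 280 - 9 = 271
Quotient: -4t^2 + 18t - 70, Remainder: 271


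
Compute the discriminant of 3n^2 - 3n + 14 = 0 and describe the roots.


D = b^2 - 4ac = (-3)^2 - 4(3)(14) = 9 - 168 = -159
Since D < 0: two complex conjugate roots (no real roots)


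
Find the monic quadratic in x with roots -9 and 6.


p(x) = (x + 9)(x - 6)
Expand: x^2 + 3x - 54


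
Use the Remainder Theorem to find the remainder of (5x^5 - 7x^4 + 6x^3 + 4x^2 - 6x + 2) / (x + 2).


By the Remainder Theorem, the remainder equals p(-2):
  5*(-2)^5 = -160
  -7*(-2)^4 = -112
  6*(-2)^3 = -48
  4*(-2)^2 = 16
  -6*(-2)^1 = 12
  constant: 2
Sum: -160 - 112 - 48 + 16 + 12 + 2 = -290


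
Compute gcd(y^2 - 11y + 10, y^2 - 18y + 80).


Factor each:
  y^2 - 11y + 10 = (y - 10)(y - 1)
  y^2 - 18y + 80 = (y - 10)(y - 8)
Common monic factor: y - 10


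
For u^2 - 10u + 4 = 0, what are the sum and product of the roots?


For au^2+bu+c=0: sum = -b/a, product = c/a.
a=1, b=-10, c=4
Sum = -(-10)/1 = 10
Product = (4)/1 = 4


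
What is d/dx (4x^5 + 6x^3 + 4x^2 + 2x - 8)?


Apply the power rule term by term:
  d/dx(4x^5) = 20x^4
  d/dx(6x^3) = 18x^2
  d/dx(4x^2) = 8x
  d/dx(2x) = 2
  d/dx(-8) = 0
p'(x) = 20x^4 + 18x^2 + 8x + 2


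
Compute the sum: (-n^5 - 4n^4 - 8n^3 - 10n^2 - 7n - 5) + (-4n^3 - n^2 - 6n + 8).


Align terms by degree and add:
  -n^5 - 4n^4 - 8n^3 - 10n^2 - 7n - 5
  -4n^3 - n^2 - 6n + 8
= -n^5 - 4n^4 - 12n^3 - 11n^2 - 13n + 3


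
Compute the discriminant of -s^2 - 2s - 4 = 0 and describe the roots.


D = b^2 - 4ac = (-2)^2 - 4(-1)(-4) = 4 - 16 = -12
Since D < 0: two complex conjugate roots (no real roots)


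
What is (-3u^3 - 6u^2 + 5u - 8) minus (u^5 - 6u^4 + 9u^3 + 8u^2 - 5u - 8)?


Distribute the minus sign:
  (-3u^3 - 6u^2 + 5u - 8)
- (u^5 - 6u^4 + 9u^3 + 8u^2 - 5u - 8)
Negate second polynomial: -u^5 + 6u^4 - 9u^3 - 8u^2 + 5u + 8
Add: -u^5 + 6u^4 - 12u^3 - 14u^2 + 10u


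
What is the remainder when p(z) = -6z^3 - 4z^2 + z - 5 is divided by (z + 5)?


By the Remainder Theorem, the remainder equals p(-5):
  -6*(-5)^3 = 750
  -4*(-5)^2 = -100
  1*(-5)^1 = -5
  constant: -5
Sum: 750 - 100 - 5 - 5 = 640


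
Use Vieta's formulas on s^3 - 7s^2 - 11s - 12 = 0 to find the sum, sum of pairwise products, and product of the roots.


Monic cubic s^3+bs^2+cs+d=0: sum=-b, pairwise sum=c, product=-d.
b=-7, c=-11, d=-12
r1+r2+r3 = 7
r1r2+r1r3+r2r3 = -11
r1r2r3 = 12


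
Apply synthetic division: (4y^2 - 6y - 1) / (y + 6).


Synthetic division with c = -6. Coefficients: 4, -6, -1
Bring down 4.
  4 * -6 = -24; -24 - 6 = -30
  -30 * -6 = 180; 180 - 1 = 179
Quotient: 4y - 30, Remainder: 179


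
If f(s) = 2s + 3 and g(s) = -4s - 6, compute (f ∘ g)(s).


Substitute g(s) into f:
f(g(s)) = 2*(-4s - 6) + 3
Expand and combine: -8s - 9


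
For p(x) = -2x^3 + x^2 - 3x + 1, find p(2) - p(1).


p(2) = -17
p(1) = -3
p(2) - p(1) = -17 + 3 = -14


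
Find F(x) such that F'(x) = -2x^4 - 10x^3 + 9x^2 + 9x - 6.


Reverse power rule on each term:
  ∫ -2x^4 dx = -(2/5)x^5
  ∫ -10x^3 dx = -(5/2)x^4
  ∫ 9x^2 dx = 3x^3
  ∫ 9x dx = (9/2)x^2
  ∫ -6 dx = -6x
F(x) = -(2/5)x^5 - (5/2)x^4 + 3x^3 + (9/2)x^2 - 6x + C


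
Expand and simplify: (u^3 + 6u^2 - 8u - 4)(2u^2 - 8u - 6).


Distribute each term of the first polynomial:
  (u^3)(2u^2 - 8u - 6) = 2u^5 - 8u^4 - 6u^3
  (6u^2)(2u^2 - 8u - 6) = 12u^4 - 48u^3 - 36u^2
  (-8u)(2u^2 - 8u - 6) = -16u^3 + 64u^2 + 48u
  (-4)(2u^2 - 8u - 6) = -8u^2 + 32u + 24
Sum: 2u^5 + 4u^4 - 70u^3 + 20u^2 + 80u + 24


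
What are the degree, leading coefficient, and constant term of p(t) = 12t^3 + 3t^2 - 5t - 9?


Highest power of t is 3, with coefficient 12. Constant term is -9.
Degree = 3, leading coefficient = 12, constant term = -9


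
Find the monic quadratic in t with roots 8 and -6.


p(t) = (t - 8)(t + 6)
Expand: t^2 - 2t - 48


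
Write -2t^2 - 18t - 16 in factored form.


Roots satisfy r1 + r2 = -b/a = -9 and r1*r2 = c/a = 8.
So r1 = -8, r2 = -1.
-2t^2 - 18t - 16 = -2(t - r1)(t - r2) = -2(t + 8)(t + 1)


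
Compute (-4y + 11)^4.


Expand (-4y + 11)^4 by repeated multiplication:
  (-4y + 11)^2 = 16y^2 - 88y + 121
  (-4y + 11)^3 = -64y^3 + 528y^2 - 1452y + 1331
= 256y^4 - 2816y^3 + 11616y^2 - 21296y + 14641


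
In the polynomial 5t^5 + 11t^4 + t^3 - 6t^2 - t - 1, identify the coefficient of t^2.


Read off the coefficient of t^2: -6


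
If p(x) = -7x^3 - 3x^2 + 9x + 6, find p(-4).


Using direct substitution:
  -7 * (-4)^3 = 448
  -3 * (-4)^2 = -48
  9 * (-4)^1 = -36
  constant: 6
Sum = 448 - 48 - 36 + 6 = 370


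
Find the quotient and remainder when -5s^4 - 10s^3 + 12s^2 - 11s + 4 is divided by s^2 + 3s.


(-5s^4 - 10s^3 + 12s^2 - 11s + 4) / (s^2 + 3s)
Step 1: -5s^2 * (s^2 + 3s) = -5s^4 - 15s^3; subtract.
Step 2: 5s * (s^2 + 3s) = 5s^3 + 15s^2; subtract.
Step 3: -3 * (s^2 + 3s) = -3s^2 - 9s; subtract.
Quotient: -5s^2 + 5s - 3, Remainder: -2s + 4


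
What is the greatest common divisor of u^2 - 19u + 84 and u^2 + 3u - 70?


Factor each:
  u^2 - 19u + 84 = (u - 7)(u - 12)
  u^2 + 3u - 70 = (u - 7)(u + 10)
Common monic factor: u - 7


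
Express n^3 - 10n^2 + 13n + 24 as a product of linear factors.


Try integer roots (divisors of 24). n=-1: p(-1)=0.
Divide out (n + 1): quotient is n^2 - 11n + 24.
Factor the quadratic: (n - 8)(n - 3)
Result: (n + 1)(n - 8)(n - 3)


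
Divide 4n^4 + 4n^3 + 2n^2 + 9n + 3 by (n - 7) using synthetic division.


Synthetic division with c = 7. Coefficients: 4, 4, 2, 9, 3
Bring down 4.
  4 * 7 = 28; 28 + 4 = 32
  32 * 7 = 224; 224 + 2 = 226
  226 * 7 = 1582; 1582 + 9 = 1591
  1591 * 7 = 11137; 11137 + 3 = 11140
Quotient: 4n^3 + 32n^2 + 226n + 1591, Remainder: 11140


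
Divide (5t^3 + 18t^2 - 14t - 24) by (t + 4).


(5t^3 + 18t^2 - 14t - 24) / (t + 4)
Step 1: 5t^2 * (t + 4) = 5t^3 + 20t^2; subtract.
Step 2: -2t * (t + 4) = -2t^2 - 8t; subtract.
Step 3: -6 * (t + 4) = -6t - 24; subtract.
Quotient: 5t^2 - 2t - 6, Remainder: 0


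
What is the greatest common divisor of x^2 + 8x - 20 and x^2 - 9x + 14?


Factor each:
  x^2 + 8x - 20 = (x - 2)(x + 10)
  x^2 - 9x + 14 = (x - 2)(x - 7)
Common monic factor: x - 2


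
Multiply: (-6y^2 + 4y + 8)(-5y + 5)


Distribute each term of the first polynomial:
  (-6y^2)(-5y + 5) = 30y^3 - 30y^2
  (4y)(-5y + 5) = -20y^2 + 20y
  (8)(-5y + 5) = -40y + 40
Sum: 30y^3 - 50y^2 - 20y + 40


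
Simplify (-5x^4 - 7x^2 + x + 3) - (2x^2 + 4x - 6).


Distribute the minus sign:
  (-5x^4 - 7x^2 + x + 3)
- (2x^2 + 4x - 6)
Negate second polynomial: -2x^2 - 4x + 6
Add: -5x^4 - 9x^2 - 3x + 9


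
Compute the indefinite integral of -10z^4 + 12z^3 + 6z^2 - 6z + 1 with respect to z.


Reverse power rule on each term:
  ∫ -10z^4 dz = -2z^5
  ∫ 12z^3 dz = 3z^4
  ∫ 6z^2 dz = 2z^3
  ∫ -6z dz = -3z^2
  ∫ 1 dz = z
F(z) = -2z^5 + 3z^4 + 2z^3 - 3z^2 + z + C
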